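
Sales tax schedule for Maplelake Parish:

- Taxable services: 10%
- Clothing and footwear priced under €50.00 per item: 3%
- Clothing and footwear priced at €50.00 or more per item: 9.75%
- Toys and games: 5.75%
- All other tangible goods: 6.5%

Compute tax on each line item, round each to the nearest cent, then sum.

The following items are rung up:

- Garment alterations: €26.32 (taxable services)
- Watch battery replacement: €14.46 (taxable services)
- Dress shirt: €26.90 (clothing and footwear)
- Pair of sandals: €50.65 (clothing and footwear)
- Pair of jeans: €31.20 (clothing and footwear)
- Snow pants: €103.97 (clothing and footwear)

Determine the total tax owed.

Garment alterations €26.32: taxable services → 10% → €2.63
Watch battery replacement €14.46: taxable services → 10% → €1.45
Dress shirt €26.90: clothing and footwear, under €50.00 → 3% → €0.81
Pair of sandals €50.65: clothing and footwear, €50.00 or more → 9.75% → €4.94
Pair of jeans €31.20: clothing and footwear, under €50.00 → 3% → €0.94
Snow pants €103.97: clothing and footwear, €50.00 or more → 9.75% → €10.14
Total tax = €2.63 + €1.45 + €0.81 + €4.94 + €0.94 + €10.14 = €20.91

€20.91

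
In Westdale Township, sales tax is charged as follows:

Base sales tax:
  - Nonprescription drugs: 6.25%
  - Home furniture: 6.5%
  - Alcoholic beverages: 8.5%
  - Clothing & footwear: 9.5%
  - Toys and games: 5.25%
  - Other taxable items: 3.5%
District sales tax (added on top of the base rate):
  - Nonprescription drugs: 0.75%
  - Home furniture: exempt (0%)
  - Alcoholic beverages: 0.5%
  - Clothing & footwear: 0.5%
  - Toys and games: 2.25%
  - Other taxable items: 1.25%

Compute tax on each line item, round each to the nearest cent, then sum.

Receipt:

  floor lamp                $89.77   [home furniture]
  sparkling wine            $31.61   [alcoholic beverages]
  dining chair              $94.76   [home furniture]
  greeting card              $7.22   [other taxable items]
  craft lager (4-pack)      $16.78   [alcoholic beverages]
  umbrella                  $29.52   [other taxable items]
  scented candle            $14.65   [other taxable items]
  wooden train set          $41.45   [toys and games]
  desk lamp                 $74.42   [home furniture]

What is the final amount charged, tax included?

$426.92

Floor lamp $89.77: home furniture → 6.5% + 0% district = 6.5% → $5.84
Sparkling wine $31.61: alcoholic beverages → 8.5% + 0.5% district = 9% → $2.84
Dining chair $94.76: home furniture → 6.5% + 0% district = 6.5% → $6.16
Greeting card $7.22: other taxable items → 3.5% + 1.25% district = 4.75% → $0.34
Craft lager (4-pack) $16.78: alcoholic beverages → 8.5% + 0.5% district = 9% → $1.51
Umbrella $29.52: other taxable items → 3.5% + 1.25% district = 4.75% → $1.40
Scented candle $14.65: other taxable items → 3.5% + 1.25% district = 4.75% → $0.70
Wooden train set $41.45: toys and games → 5.25% + 2.25% district = 7.5% → $3.11
Desk lamp $74.42: home furniture → 6.5% + 0% district = 6.5% → $4.84
Subtotal = $400.18; tax = $26.74; total due = $426.92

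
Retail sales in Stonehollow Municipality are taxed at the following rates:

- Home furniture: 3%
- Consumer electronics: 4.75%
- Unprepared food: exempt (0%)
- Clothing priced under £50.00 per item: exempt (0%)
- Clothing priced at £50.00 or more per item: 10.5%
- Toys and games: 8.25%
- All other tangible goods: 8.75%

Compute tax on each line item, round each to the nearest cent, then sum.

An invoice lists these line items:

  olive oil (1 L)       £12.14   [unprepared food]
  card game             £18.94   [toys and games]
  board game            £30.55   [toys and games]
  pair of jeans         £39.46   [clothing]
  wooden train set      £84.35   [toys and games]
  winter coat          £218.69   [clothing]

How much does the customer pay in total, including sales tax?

£438.13

Olive oil (1 L) £12.14: unprepared food → 0% → £0.00
Card game £18.94: toys and games → 8.25% → £1.56
Board game £30.55: toys and games → 8.25% → £2.52
Pair of jeans £39.46: clothing, under £50.00 → 0% → £0.00
Wooden train set £84.35: toys and games → 8.25% → £6.96
Winter coat £218.69: clothing, £50.00 or more → 10.5% → £22.96
Subtotal = £404.13; tax = £34.00; total due = £438.13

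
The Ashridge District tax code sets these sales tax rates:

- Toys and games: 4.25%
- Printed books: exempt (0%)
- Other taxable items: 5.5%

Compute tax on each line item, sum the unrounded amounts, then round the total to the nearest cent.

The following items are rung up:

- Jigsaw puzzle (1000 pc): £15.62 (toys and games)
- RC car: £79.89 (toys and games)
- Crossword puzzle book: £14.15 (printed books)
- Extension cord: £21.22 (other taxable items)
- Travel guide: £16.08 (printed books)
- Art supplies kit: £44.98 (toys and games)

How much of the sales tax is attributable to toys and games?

Jigsaw puzzle (1000 pc) £15.62: toys and games → 4.25% → £0.66385
RC car £79.89: toys and games → 4.25% → £3.395325
Art supplies kit £44.98: toys and games → 4.25% → £1.91165
Tax on toys and games: unrounded sum = £5.970825 → £5.97

£5.97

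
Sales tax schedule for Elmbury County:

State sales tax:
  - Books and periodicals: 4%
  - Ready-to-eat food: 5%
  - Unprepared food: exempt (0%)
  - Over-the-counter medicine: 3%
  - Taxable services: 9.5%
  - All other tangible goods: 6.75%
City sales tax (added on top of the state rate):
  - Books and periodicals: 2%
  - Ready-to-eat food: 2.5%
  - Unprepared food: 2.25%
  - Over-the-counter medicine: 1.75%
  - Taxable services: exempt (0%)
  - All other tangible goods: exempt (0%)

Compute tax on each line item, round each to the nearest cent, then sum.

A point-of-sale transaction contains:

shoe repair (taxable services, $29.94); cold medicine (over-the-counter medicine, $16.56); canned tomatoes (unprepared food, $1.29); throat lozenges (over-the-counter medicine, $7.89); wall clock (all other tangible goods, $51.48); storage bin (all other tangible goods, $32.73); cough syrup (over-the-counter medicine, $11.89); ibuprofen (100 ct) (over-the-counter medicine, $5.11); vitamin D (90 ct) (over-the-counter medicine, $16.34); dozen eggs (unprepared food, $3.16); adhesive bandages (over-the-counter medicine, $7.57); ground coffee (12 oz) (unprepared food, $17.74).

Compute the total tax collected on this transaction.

$12.12

Shoe repair $29.94: taxable services → 9.5% + 0% city = 9.5% → $2.84
Cold medicine $16.56: over-the-counter medicine → 3% + 1.75% city = 4.75% → $0.79
Canned tomatoes $1.29: unprepared food → 0% + 2.25% city = 2.25% → $0.03
Throat lozenges $7.89: over-the-counter medicine → 3% + 1.75% city = 4.75% → $0.37
Wall clock $51.48: all other tangible goods → 6.75% + 0% city = 6.75% → $3.47
Storage bin $32.73: all other tangible goods → 6.75% + 0% city = 6.75% → $2.21
Cough syrup $11.89: over-the-counter medicine → 3% + 1.75% city = 4.75% → $0.56
Ibuprofen (100 ct) $5.11: over-the-counter medicine → 3% + 1.75% city = 4.75% → $0.24
Vitamin D (90 ct) $16.34: over-the-counter medicine → 3% + 1.75% city = 4.75% → $0.78
Dozen eggs $3.16: unprepared food → 0% + 2.25% city = 2.25% → $0.07
Adhesive bandages $7.57: over-the-counter medicine → 3% + 1.75% city = 4.75% → $0.36
Ground coffee (12 oz) $17.74: unprepared food → 0% + 2.25% city = 2.25% → $0.40
Total tax = $2.84 + $0.79 + $0.03 + $0.37 + $3.47 + $2.21 + $0.56 + $0.24 + $0.78 + $0.07 + $0.36 + $0.40 = $12.12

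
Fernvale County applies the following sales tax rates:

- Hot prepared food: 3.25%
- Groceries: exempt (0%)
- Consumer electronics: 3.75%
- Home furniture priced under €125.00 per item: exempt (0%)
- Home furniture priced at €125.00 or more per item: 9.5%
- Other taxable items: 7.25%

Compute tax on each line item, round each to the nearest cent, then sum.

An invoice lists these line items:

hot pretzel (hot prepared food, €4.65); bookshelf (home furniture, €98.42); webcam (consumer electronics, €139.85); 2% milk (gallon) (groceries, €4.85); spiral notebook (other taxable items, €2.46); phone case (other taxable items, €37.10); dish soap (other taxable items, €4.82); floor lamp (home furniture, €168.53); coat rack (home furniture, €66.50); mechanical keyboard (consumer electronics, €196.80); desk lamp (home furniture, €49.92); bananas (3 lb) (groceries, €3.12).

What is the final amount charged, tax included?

Hot pretzel €4.65: hot prepared food → 3.25% → €0.15
Bookshelf €98.42: home furniture, under €125.00 → 0% → €0.00
Webcam €139.85: consumer electronics → 3.75% → €5.24
2% milk (gallon) €4.85: groceries → 0% → €0.00
Spiral notebook €2.46: other taxable items → 7.25% → €0.18
Phone case €37.10: other taxable items → 7.25% → €2.69
Dish soap €4.82: other taxable items → 7.25% → €0.35
Floor lamp €168.53: home furniture, €125.00 or more → 9.5% → €16.01
Coat rack €66.50: home furniture, under €125.00 → 0% → €0.00
Mechanical keyboard €196.80: consumer electronics → 3.75% → €7.38
Desk lamp €49.92: home furniture, under €125.00 → 0% → €0.00
Bananas (3 lb) €3.12: groceries → 0% → €0.00
Subtotal = €777.02; tax = €32.00; total due = €809.02

€809.02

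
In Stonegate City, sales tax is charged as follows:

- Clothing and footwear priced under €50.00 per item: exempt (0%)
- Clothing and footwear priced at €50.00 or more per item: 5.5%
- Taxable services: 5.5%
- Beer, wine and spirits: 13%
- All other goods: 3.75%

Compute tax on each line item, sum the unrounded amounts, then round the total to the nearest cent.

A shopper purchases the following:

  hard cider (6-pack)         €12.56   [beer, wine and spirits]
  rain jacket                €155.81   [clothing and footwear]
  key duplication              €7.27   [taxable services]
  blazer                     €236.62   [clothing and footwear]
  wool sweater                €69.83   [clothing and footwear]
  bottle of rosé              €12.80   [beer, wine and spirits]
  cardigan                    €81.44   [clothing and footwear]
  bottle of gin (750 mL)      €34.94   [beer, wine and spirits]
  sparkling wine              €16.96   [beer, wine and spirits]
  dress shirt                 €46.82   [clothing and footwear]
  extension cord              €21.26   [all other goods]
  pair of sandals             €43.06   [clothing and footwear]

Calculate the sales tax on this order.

Hard cider (6-pack) €12.56: beer, wine and spirits → 13% → €1.6328
Rain jacket €155.81: clothing and footwear, €50.00 or more → 5.5% → €8.56955
Key duplication €7.27: taxable services → 5.5% → €0.39985
Blazer €236.62: clothing and footwear, €50.00 or more → 5.5% → €13.0141
Wool sweater €69.83: clothing and footwear, €50.00 or more → 5.5% → €3.84065
Bottle of rosé €12.80: beer, wine and spirits → 13% → €1.664
Cardigan €81.44: clothing and footwear, €50.00 or more → 5.5% → €4.4792
Bottle of gin (750 mL) €34.94: beer, wine and spirits → 13% → €4.5422
Sparkling wine €16.96: beer, wine and spirits → 13% → €2.2048
Dress shirt €46.82: clothing and footwear, under €50.00 → 0% → €0.00
Extension cord €21.26: all other goods → 3.75% → €0.79725
Pair of sandals €43.06: clothing and footwear, under €50.00 → 0% → €0.00
Unrounded tax sum = €41.1444 → €41.14

€41.14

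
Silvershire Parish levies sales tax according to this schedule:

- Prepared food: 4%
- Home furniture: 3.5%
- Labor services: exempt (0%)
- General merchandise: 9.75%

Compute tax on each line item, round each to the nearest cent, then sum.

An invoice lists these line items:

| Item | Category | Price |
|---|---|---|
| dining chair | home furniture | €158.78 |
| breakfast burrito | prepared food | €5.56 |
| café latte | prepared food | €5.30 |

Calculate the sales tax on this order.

€5.99

Dining chair €158.78: home furniture → 3.5% → €5.56
Breakfast burrito €5.56: prepared food → 4% → €0.22
Café latte €5.30: prepared food → 4% → €0.21
Total tax = €5.56 + €0.22 + €0.21 = €5.99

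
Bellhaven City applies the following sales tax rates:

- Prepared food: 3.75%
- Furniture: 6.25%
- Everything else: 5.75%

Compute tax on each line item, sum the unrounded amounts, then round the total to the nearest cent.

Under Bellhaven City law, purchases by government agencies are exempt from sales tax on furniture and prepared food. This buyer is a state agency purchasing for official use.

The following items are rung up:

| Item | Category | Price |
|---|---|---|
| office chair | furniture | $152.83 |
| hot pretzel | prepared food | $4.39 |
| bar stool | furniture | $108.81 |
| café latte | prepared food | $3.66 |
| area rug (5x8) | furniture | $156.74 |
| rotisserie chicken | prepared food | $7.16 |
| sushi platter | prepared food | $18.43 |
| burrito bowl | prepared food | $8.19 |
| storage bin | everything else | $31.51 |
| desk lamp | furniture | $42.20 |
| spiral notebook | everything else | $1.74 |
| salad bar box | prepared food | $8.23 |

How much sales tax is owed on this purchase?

$1.91

Office chair $152.83: furniture, buyer-exempt → 0% → $0.00
Hot pretzel $4.39: prepared food, buyer-exempt → 0% → $0.00
Bar stool $108.81: furniture, buyer-exempt → 0% → $0.00
Café latte $3.66: prepared food, buyer-exempt → 0% → $0.00
Area rug (5x8) $156.74: furniture, buyer-exempt → 0% → $0.00
Rotisserie chicken $7.16: prepared food, buyer-exempt → 0% → $0.00
Sushi platter $18.43: prepared food, buyer-exempt → 0% → $0.00
Burrito bowl $8.19: prepared food, buyer-exempt → 0% → $0.00
Storage bin $31.51: everything else → 5.75% → $1.811825
Desk lamp $42.20: furniture, buyer-exempt → 0% → $0.00
Spiral notebook $1.74: everything else → 5.75% → $0.10005
Salad bar box $8.23: prepared food, buyer-exempt → 0% → $0.00
Unrounded tax sum = $1.911875 → $1.91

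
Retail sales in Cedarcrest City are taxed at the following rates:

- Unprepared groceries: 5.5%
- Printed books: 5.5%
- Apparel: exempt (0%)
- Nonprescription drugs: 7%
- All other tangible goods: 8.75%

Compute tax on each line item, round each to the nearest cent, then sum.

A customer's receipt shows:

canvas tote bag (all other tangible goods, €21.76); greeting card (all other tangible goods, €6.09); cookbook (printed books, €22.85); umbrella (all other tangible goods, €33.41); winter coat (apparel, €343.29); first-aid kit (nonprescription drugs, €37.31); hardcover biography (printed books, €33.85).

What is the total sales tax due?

Canvas tote bag €21.76: all other tangible goods → 8.75% → €1.90
Greeting card €6.09: all other tangible goods → 8.75% → €0.53
Cookbook €22.85: printed books → 5.5% → €1.26
Umbrella €33.41: all other tangible goods → 8.75% → €2.92
Winter coat €343.29: apparel → 0% → €0.00
First-aid kit €37.31: nonprescription drugs → 7% → €2.61
Hardcover biography €33.85: printed books → 5.5% → €1.86
Total tax = €1.90 + €0.53 + €1.26 + €2.92 + €2.61 + €1.86 = €11.08

€11.08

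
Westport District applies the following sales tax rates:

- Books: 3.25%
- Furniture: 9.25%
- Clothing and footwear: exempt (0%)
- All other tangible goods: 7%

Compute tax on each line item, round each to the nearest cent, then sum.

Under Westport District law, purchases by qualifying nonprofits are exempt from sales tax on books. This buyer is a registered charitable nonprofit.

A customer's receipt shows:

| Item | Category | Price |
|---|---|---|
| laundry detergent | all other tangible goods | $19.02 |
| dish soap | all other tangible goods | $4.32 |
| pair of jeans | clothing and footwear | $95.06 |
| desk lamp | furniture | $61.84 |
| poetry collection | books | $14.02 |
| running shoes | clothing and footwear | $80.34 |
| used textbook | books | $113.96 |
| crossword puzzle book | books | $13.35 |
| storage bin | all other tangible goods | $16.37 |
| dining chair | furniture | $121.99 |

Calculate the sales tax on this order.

$19.78

Laundry detergent $19.02: all other tangible goods → 7% → $1.33
Dish soap $4.32: all other tangible goods → 7% → $0.30
Pair of jeans $95.06: clothing and footwear → 0% → $0.00
Desk lamp $61.84: furniture → 9.25% → $5.72
Poetry collection $14.02: books, buyer-exempt → 0% → $0.00
Running shoes $80.34: clothing and footwear → 0% → $0.00
Used textbook $113.96: books, buyer-exempt → 0% → $0.00
Crossword puzzle book $13.35: books, buyer-exempt → 0% → $0.00
Storage bin $16.37: all other tangible goods → 7% → $1.15
Dining chair $121.99: furniture → 9.25% → $11.28
Total tax = $1.33 + $0.30 + $5.72 + $1.15 + $11.28 = $19.78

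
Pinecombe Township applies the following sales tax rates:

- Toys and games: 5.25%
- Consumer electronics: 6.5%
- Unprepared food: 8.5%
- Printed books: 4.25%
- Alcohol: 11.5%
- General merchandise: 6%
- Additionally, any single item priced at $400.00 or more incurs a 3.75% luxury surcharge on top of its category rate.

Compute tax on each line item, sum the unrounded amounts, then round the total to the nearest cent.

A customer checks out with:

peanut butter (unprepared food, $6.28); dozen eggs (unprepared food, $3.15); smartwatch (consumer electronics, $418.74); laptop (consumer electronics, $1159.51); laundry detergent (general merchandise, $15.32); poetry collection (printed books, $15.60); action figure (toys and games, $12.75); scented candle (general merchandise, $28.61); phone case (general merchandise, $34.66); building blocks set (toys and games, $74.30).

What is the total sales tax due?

$172.52

Peanut butter $6.28: unprepared food → 8.5% → $0.5338
Dozen eggs $3.15: unprepared food → 8.5% → $0.26775
Smartwatch $418.74: consumer electronics → 6.5% + 3.75% surcharge = 10.25% → $42.92085
Laptop $1159.51: consumer electronics → 6.5% + 3.75% surcharge = 10.25% → $118.849775
Laundry detergent $15.32: general merchandise → 6% → $0.9192
Poetry collection $15.60: printed books → 4.25% → $0.663
Action figure $12.75: toys and games → 5.25% → $0.669375
Scented candle $28.61: general merchandise → 6% → $1.7166
Phone case $34.66: general merchandise → 6% → $2.0796
Building blocks set $74.30: toys and games → 5.25% → $3.90075
Unrounded tax sum = $172.5207 → $172.52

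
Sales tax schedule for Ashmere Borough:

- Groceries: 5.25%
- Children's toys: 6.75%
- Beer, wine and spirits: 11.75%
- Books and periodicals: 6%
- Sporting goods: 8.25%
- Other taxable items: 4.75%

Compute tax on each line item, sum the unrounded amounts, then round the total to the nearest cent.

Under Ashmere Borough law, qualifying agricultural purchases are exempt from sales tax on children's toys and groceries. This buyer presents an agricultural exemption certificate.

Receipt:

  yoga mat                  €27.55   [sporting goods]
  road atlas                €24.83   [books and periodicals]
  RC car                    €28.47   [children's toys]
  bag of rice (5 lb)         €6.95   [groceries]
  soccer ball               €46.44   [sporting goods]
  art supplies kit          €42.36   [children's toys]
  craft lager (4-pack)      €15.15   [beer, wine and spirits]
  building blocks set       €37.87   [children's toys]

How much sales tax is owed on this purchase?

Yoga mat €27.55: sporting goods → 8.25% → €2.272875
Road atlas €24.83: books and periodicals → 6% → €1.4898
RC car €28.47: children's toys, buyer-exempt → 0% → €0.00
Bag of rice (5 lb) €6.95: groceries, buyer-exempt → 0% → €0.00
Soccer ball €46.44: sporting goods → 8.25% → €3.8313
Art supplies kit €42.36: children's toys, buyer-exempt → 0% → €0.00
Craft lager (4-pack) €15.15: beer, wine and spirits → 11.75% → €1.780125
Building blocks set €37.87: children's toys, buyer-exempt → 0% → €0.00
Unrounded tax sum = €9.3741 → €9.37

€9.37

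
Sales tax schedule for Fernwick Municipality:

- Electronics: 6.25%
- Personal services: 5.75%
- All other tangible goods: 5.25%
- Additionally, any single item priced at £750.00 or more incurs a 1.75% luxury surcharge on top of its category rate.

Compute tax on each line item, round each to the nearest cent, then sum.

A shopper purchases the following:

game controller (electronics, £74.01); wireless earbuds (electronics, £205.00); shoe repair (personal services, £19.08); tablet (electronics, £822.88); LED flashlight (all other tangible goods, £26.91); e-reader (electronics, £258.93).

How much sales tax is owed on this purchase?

Game controller £74.01: electronics → 6.25% → £4.63
Wireless earbuds £205.00: electronics → 6.25% → £12.81
Shoe repair £19.08: personal services → 5.75% → £1.10
Tablet £822.88: electronics → 6.25% + 1.75% surcharge = 8% → £65.83
LED flashlight £26.91: all other tangible goods → 5.25% → £1.41
E-reader £258.93: electronics → 6.25% → £16.18
Total tax = £4.63 + £12.81 + £1.10 + £65.83 + £1.41 + £16.18 = £101.96

£101.96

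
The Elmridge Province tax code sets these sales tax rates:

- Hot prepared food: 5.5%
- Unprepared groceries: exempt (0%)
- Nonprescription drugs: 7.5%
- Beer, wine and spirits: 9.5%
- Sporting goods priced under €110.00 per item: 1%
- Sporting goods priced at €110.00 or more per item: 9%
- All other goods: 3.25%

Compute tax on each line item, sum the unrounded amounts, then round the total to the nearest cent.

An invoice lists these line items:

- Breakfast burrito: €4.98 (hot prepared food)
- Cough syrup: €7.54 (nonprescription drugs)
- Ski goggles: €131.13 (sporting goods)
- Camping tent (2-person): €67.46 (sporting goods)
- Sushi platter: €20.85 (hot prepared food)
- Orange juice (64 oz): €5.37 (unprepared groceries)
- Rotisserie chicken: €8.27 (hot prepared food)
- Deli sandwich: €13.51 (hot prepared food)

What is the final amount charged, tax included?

€274.77

Breakfast burrito €4.98: hot prepared food → 5.5% → €0.2739
Cough syrup €7.54: nonprescription drugs → 7.5% → €0.5655
Ski goggles €131.13: sporting goods, €110.00 or more → 9% → €11.8017
Camping tent (2-person) €67.46: sporting goods, under €110.00 → 1% → €0.6746
Sushi platter €20.85: hot prepared food → 5.5% → €1.14675
Orange juice (64 oz) €5.37: unprepared groceries → 0% → €0.00
Rotisserie chicken €8.27: hot prepared food → 5.5% → €0.45485
Deli sandwich €13.51: hot prepared food → 5.5% → €0.74305
Subtotal = €259.11; unrounded tax = €15.66035 → €15.66; total due = €274.77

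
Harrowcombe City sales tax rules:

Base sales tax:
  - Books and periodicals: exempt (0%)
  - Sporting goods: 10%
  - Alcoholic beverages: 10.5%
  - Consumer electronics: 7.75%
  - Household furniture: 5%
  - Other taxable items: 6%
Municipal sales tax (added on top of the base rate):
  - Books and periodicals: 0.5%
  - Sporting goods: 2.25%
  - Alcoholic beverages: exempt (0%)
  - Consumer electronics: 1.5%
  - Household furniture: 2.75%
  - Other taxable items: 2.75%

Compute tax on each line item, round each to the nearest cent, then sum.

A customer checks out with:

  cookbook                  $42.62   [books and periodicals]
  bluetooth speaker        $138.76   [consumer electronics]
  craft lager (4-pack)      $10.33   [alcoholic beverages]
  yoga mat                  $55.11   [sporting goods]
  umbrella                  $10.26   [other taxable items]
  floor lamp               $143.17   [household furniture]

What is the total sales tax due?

Cookbook $42.62: books and periodicals → 0% + 0.5% municipal = 0.5% → $0.21
Bluetooth speaker $138.76: consumer electronics → 7.75% + 1.5% municipal = 9.25% → $12.84
Craft lager (4-pack) $10.33: alcoholic beverages → 10.5% + 0% municipal = 10.5% → $1.08
Yoga mat $55.11: sporting goods → 10% + 2.25% municipal = 12.25% → $6.75
Umbrella $10.26: other taxable items → 6% + 2.75% municipal = 8.75% → $0.90
Floor lamp $143.17: household furniture → 5% + 2.75% municipal = 7.75% → $11.10
Total tax = $0.21 + $12.84 + $1.08 + $6.75 + $0.90 + $11.10 = $32.88

$32.88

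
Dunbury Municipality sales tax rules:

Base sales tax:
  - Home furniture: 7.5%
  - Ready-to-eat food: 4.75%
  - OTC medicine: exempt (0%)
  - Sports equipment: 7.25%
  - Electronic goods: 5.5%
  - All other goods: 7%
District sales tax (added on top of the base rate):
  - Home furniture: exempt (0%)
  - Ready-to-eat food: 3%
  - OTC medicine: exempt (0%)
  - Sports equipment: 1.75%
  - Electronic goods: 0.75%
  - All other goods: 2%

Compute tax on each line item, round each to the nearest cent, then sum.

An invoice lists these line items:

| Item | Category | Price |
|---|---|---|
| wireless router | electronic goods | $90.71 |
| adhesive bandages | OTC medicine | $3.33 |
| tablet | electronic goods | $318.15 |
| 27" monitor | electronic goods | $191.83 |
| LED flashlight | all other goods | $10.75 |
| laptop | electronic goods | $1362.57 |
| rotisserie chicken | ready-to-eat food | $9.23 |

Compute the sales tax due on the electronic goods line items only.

Wireless router $90.71: electronic goods → 5.5% + 0.75% district = 6.25% → $5.67
Tablet $318.15: electronic goods → 5.5% + 0.75% district = 6.25% → $19.88
27" monitor $191.83: electronic goods → 5.5% + 0.75% district = 6.25% → $11.99
Laptop $1362.57: electronic goods → 5.5% + 0.75% district = 6.25% → $85.16
Tax on electronic goods = $5.67 + $19.88 + $11.99 + $85.16 = $122.70

$122.70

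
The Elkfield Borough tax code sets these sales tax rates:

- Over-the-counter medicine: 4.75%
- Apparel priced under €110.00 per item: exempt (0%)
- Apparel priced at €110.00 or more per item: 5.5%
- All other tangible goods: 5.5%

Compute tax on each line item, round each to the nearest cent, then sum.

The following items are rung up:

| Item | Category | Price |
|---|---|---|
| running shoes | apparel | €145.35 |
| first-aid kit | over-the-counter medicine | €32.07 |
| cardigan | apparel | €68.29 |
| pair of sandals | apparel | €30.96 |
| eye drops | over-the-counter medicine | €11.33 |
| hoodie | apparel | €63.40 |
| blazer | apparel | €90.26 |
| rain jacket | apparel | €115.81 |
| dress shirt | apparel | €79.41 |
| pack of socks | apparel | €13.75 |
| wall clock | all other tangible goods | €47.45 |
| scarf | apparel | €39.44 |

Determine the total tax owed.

Running shoes €145.35: apparel, €110.00 or more → 5.5% → €7.99
First-aid kit €32.07: over-the-counter medicine → 4.75% → €1.52
Cardigan €68.29: apparel, under €110.00 → 0% → €0.00
Pair of sandals €30.96: apparel, under €110.00 → 0% → €0.00
Eye drops €11.33: over-the-counter medicine → 4.75% → €0.54
Hoodie €63.40: apparel, under €110.00 → 0% → €0.00
Blazer €90.26: apparel, under €110.00 → 0% → €0.00
Rain jacket €115.81: apparel, €110.00 or more → 5.5% → €6.37
Dress shirt €79.41: apparel, under €110.00 → 0% → €0.00
Pack of socks €13.75: apparel, under €110.00 → 0% → €0.00
Wall clock €47.45: all other tangible goods → 5.5% → €2.61
Scarf €39.44: apparel, under €110.00 → 0% → €0.00
Total tax = €7.99 + €1.52 + €0.54 + €6.37 + €2.61 = €19.03

€19.03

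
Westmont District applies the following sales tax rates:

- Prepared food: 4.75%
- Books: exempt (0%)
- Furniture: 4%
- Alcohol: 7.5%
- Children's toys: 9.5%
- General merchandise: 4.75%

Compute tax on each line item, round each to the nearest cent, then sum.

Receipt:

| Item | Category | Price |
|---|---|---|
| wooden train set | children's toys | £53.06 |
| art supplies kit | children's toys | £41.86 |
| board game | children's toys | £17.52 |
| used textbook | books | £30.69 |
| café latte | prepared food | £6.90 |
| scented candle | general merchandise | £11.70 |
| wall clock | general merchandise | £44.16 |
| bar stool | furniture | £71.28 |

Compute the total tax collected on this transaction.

£16.52

Wooden train set £53.06: children's toys → 9.5% → £5.04
Art supplies kit £41.86: children's toys → 9.5% → £3.98
Board game £17.52: children's toys → 9.5% → £1.66
Used textbook £30.69: books → 0% → £0.00
Café latte £6.90: prepared food → 4.75% → £0.33
Scented candle £11.70: general merchandise → 4.75% → £0.56
Wall clock £44.16: general merchandise → 4.75% → £2.10
Bar stool £71.28: furniture → 4% → £2.85
Total tax = £5.04 + £3.98 + £1.66 + £0.33 + £0.56 + £2.10 + £2.85 = £16.52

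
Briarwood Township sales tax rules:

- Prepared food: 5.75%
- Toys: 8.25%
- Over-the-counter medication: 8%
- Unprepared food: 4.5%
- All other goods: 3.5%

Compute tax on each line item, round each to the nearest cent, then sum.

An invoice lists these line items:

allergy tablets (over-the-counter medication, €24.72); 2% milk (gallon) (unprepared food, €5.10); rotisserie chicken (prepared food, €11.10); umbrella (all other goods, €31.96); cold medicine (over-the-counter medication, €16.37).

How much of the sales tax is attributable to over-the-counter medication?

€3.29

Allergy tablets €24.72: over-the-counter medication → 8% → €1.98
Cold medicine €16.37: over-the-counter medication → 8% → €1.31
Tax on over-the-counter medication = €1.98 + €1.31 = €3.29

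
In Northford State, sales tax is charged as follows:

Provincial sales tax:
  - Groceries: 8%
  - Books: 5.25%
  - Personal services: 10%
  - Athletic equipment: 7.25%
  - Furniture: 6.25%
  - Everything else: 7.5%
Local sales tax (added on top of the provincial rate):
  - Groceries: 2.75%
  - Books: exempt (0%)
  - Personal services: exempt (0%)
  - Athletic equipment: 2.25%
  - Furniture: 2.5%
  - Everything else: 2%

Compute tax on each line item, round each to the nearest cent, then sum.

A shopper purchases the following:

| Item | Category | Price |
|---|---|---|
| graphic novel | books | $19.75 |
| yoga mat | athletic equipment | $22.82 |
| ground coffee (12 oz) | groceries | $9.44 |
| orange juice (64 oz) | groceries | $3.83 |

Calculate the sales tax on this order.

Graphic novel $19.75: books → 5.25% + 0% local = 5.25% → $1.04
Yoga mat $22.82: athletic equipment → 7.25% + 2.25% local = 9.5% → $2.17
Ground coffee (12 oz) $9.44: groceries → 8% + 2.75% local = 10.75% → $1.01
Orange juice (64 oz) $3.83: groceries → 8% + 2.75% local = 10.75% → $0.41
Total tax = $1.04 + $2.17 + $1.01 + $0.41 = $4.63

$4.63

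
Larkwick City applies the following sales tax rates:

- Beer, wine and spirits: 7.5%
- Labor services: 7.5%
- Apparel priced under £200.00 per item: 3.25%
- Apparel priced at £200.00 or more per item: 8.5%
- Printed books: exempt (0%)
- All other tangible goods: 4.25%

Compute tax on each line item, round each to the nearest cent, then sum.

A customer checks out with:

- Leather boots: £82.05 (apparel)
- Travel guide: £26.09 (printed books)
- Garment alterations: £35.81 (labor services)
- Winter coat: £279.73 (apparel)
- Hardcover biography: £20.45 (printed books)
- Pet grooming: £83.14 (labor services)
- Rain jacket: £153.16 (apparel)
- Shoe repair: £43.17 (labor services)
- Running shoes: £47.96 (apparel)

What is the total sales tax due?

Leather boots £82.05: apparel, under £200.00 → 3.25% → £2.67
Travel guide £26.09: printed books → 0% → £0.00
Garment alterations £35.81: labor services → 7.5% → £2.69
Winter coat £279.73: apparel, £200.00 or more → 8.5% → £23.78
Hardcover biography £20.45: printed books → 0% → £0.00
Pet grooming £83.14: labor services → 7.5% → £6.24
Rain jacket £153.16: apparel, under £200.00 → 3.25% → £4.98
Shoe repair £43.17: labor services → 7.5% → £3.24
Running shoes £47.96: apparel, under £200.00 → 3.25% → £1.56
Total tax = £2.67 + £2.69 + £23.78 + £6.24 + £4.98 + £3.24 + £1.56 = £45.16

£45.16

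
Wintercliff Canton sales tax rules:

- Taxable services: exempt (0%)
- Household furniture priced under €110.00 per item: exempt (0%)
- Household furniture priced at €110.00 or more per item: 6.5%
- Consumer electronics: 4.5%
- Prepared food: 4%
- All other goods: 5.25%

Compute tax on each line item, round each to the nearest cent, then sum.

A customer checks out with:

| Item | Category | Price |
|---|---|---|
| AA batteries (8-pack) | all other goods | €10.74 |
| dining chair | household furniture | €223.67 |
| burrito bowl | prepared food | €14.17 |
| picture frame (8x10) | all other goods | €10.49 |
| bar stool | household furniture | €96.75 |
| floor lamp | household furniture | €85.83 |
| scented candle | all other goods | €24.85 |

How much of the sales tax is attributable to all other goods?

€2.41

AA batteries (8-pack) €10.74: all other goods → 5.25% → €0.56
Picture frame (8x10) €10.49: all other goods → 5.25% → €0.55
Scented candle €24.85: all other goods → 5.25% → €1.30
Tax on all other goods = €0.56 + €0.55 + €1.30 = €2.41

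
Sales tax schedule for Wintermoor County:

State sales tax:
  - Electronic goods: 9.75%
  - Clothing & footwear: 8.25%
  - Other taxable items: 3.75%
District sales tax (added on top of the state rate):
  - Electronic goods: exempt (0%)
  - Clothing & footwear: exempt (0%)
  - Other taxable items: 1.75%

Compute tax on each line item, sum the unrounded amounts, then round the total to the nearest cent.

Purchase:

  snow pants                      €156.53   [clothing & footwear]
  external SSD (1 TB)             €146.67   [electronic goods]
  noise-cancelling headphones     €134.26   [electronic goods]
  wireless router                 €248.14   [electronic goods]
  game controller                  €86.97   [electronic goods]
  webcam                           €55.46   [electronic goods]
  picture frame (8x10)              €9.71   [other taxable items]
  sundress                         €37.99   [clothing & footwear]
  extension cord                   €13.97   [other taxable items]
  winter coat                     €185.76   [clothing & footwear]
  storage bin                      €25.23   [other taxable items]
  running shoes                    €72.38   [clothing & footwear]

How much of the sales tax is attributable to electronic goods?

€65.47

External SSD (1 TB) €146.67: electronic goods → 9.75% + 0% district = 9.75% → €14.300325
Noise-cancelling headphones €134.26: electronic goods → 9.75% + 0% district = 9.75% → €13.09035
Wireless router €248.14: electronic goods → 9.75% + 0% district = 9.75% → €24.19365
Game controller €86.97: electronic goods → 9.75% + 0% district = 9.75% → €8.479575
Webcam €55.46: electronic goods → 9.75% + 0% district = 9.75% → €5.40735
Tax on electronic goods: unrounded sum = €65.47125 → €65.47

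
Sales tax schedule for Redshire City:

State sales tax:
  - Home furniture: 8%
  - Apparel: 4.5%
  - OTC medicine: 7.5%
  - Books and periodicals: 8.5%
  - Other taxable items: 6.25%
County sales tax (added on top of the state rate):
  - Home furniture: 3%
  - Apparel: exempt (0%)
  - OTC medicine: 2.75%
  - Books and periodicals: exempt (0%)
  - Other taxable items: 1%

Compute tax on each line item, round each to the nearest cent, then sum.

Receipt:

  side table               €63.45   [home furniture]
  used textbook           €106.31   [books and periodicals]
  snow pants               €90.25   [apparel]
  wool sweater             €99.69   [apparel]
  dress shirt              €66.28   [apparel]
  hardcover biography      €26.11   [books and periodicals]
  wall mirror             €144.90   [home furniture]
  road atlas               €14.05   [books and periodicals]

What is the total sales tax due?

€46.90

Side table €63.45: home furniture → 8% + 3% county = 11% → €6.98
Used textbook €106.31: books and periodicals → 8.5% + 0% county = 8.5% → €9.04
Snow pants €90.25: apparel → 4.5% + 0% county = 4.5% → €4.06
Wool sweater €99.69: apparel → 4.5% + 0% county = 4.5% → €4.49
Dress shirt €66.28: apparel → 4.5% + 0% county = 4.5% → €2.98
Hardcover biography €26.11: books and periodicals → 8.5% + 0% county = 8.5% → €2.22
Wall mirror €144.90: home furniture → 8% + 3% county = 11% → €15.94
Road atlas €14.05: books and periodicals → 8.5% + 0% county = 8.5% → €1.19
Total tax = €6.98 + €9.04 + €4.06 + €4.49 + €2.98 + €2.22 + €15.94 + €1.19 = €46.90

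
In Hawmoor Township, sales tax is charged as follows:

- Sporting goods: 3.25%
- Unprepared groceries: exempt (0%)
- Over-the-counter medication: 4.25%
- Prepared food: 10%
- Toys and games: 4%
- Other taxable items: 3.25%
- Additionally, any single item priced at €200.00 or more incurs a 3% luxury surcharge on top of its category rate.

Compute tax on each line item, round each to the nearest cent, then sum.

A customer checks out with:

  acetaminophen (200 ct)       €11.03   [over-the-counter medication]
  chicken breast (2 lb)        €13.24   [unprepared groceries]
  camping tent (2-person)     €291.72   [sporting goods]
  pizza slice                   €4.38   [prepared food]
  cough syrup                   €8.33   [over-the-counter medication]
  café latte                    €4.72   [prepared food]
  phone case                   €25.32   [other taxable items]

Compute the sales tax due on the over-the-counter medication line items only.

€0.82

Acetaminophen (200 ct) €11.03: over-the-counter medication → 4.25% → €0.47
Cough syrup €8.33: over-the-counter medication → 4.25% → €0.35
Tax on over-the-counter medication = €0.47 + €0.35 = €0.82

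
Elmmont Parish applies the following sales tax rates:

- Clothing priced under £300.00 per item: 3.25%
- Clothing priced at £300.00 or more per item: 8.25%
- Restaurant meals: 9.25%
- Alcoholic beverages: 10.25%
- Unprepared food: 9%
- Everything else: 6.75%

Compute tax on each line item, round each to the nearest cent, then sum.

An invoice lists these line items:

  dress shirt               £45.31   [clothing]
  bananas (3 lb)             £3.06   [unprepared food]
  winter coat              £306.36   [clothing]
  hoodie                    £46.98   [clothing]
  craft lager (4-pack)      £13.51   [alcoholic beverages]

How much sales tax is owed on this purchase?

Dress shirt £45.31: clothing, under £300.00 → 3.25% → £1.47
Bananas (3 lb) £3.06: unprepared food → 9% → £0.28
Winter coat £306.36: clothing, £300.00 or more → 8.25% → £25.27
Hoodie £46.98: clothing, under £300.00 → 3.25% → £1.53
Craft lager (4-pack) £13.51: alcoholic beverages → 10.25% → £1.38
Total tax = £1.47 + £0.28 + £25.27 + £1.53 + £1.38 = £29.93

£29.93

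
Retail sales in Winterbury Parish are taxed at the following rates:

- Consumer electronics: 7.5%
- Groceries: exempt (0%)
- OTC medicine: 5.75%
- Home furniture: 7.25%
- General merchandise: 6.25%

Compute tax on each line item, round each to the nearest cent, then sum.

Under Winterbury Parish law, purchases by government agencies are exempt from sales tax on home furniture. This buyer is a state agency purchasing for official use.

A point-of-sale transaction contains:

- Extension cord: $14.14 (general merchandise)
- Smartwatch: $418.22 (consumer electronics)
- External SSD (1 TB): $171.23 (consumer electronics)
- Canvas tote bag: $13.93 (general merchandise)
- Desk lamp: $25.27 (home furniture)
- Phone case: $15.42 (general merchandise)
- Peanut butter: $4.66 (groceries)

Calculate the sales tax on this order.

$46.92

Extension cord $14.14: general merchandise → 6.25% → $0.88
Smartwatch $418.22: consumer electronics → 7.5% → $31.37
External SSD (1 TB) $171.23: consumer electronics → 7.5% → $12.84
Canvas tote bag $13.93: general merchandise → 6.25% → $0.87
Desk lamp $25.27: home furniture, buyer-exempt → 0% → $0.00
Phone case $15.42: general merchandise → 6.25% → $0.96
Peanut butter $4.66: groceries → 0% → $0.00
Total tax = $0.88 + $31.37 + $12.84 + $0.87 + $0.96 = $46.92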